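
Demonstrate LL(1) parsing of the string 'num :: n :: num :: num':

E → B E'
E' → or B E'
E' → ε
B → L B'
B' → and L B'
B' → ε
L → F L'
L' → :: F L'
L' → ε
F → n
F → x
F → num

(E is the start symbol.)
LL(1) parsing maintains a stack (initially the start symbol over $) and the input. At each step: if the stack top is a terminal, match it against the current input token; if it is a non-terminal N, replace it with the RHS of M[N, lookahead] (the unique production whose predict set contains the lookahead).

Stack is shown with the top on the left.

Stack            Input                     Action
-------------------------------------------------
E $              num :: n :: num :: num $  output E → B E'
B E' $           num :: n :: num :: num $  output B → L B'
L B' E' $        num :: n :: num :: num $  output L → F L'
F L' B' E' $     num :: n :: num :: num $  output F → num
num L' B' E' $   num :: n :: num :: num $  match 'num'
L' B' E' $       :: n :: num :: num $      output L' → :: F L'
:: F L' B' E' $  :: n :: num :: num $      match '::'
F L' B' E' $     n :: num :: num $         output F → n
n L' B' E' $     n :: num :: num $         match 'n'
L' B' E' $       :: num :: num $           output L' → :: F L'
:: F L' B' E' $  :: num :: num $           match '::'
F L' B' E' $     num :: num $              output F → num
num L' B' E' $   num :: num $              match 'num'
L' B' E' $       :: num $                  output L' → :: F L'
:: F L' B' E' $  :: num $                  match '::'
F L' B' E' $     num $                     output F → num
num L' B' E' $   num $                     match 'num'
L' B' E' $       $                         output L' → ε
B' E' $          $                         output B' → ε
E' $             $                         output E' → ε
$                $                         accept

The string is accepted.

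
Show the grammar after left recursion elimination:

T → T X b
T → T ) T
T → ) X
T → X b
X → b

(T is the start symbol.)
T → ) X T'
T → X b T'
T' → X b T'
T' → ) T T'
T' → ε
X → b

T is directly left-recursive. The standard transformation for
  A → A α₁ | ... | A α_m | β₁ | ... | β_n
is
  A  → β₁ A' | ... | β_n A'
  A' → α₁ A' | ... | α_m A' | ε

T → ) X becomes T → ) X T'
T → X b becomes T → X b T'
T → T X b becomes T' → X b T'
T → T ) T becomes T' → ) T T'
Add T' → ε

Productions for other non-terminals are unchanged:
  X → b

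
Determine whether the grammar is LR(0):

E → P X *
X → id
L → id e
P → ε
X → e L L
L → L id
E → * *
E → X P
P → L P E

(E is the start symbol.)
No. Shift-reduce conflict between [P → .] and [E → . * *]

A grammar is LR(0) if no state in the canonical LR(0) collection has:
  - both a shift item (dot before a terminal) and a complete item (shift-reduce conflict), or
  - two or more complete items (reduce-reduce conflict; the accept item [E' → E .] counts as a complete item here).

Augment with E' → E and build the canonical LR(0) collection (I0 = CLOSURE({[E' → . E]}), then GOTO on every symbol after a dot until no new states appear). It has 21 states:
  I0: { [E → . * *], [E → . P X *], [E → . X P], [E' → . E], [L → . L id], [L → . id e], [P → . L P E], [P → .], [X → . e L L], [X → . id] }  — shift, reduce
  I1: { [E → * . *] }  — shift
  I2: { [E' → E .] }  — accept
  I3: { [L → . L id], [L → . id e], [L → L . id], [P → . L P E], [P → .], [P → L . P E] }  — shift, reduce
  I4: { [E → P . X *], [X → . e L L], [X → . id] }  — shift
  I5: { [E → X . P], [L → . L id], [L → . id e], [P → . L P E], [P → .] }  — shift, reduce
  I6: { [L → . L id], [L → . id e], [X → e . L L] }  — shift
  I7: { [L → id . e], [X → id .] }  — shift, reduce
  I8: { [L → id e .] }  — reduce
  I9: { [L → . L id], [L → . id e], [L → L . id], [X → e L . L] }  — shift
  I10: { [L → id . e] }  — shift
  I11: { [L → L . id], [X → e L L .] }  — shift, reduce
  I12: { [L → L id .], [L → id . e] }  — shift, reduce
  I13: { [L → L id .] }  — reduce
  I14: { [E → X P .] }  — reduce
  I15: { [E → P X . *] }  — shift
  I16: { [X → id .] }  — reduce
  I17: { [E → P X * .] }  — reduce
  I18: { [E → . * *], [E → . P X *], [E → . X P], [L → . L id], [L → . id e], [P → . L P E], [P → .], [P → L P . E], [X → . e L L], [X → . id] }  — shift, reduce
  I19: { [P → L P E .] }  — reduce
  I20: { [E → * * .] }  — reduce

Conflict in state I0:
  Shift-reduce conflict between [P → .] and [E → . * *]
So the grammar is NOT LR(0).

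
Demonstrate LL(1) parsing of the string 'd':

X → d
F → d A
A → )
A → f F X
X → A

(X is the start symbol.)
LL(1) parsing maintains a stack (initially the start symbol over $) and the input. At each step: if the stack top is a terminal, match it against the current input token; if it is a non-terminal N, replace it with the RHS of M[N, lookahead] (the unique production whose predict set contains the lookahead).

Stack is shown with the top on the left.

Stack  Input  Action
--------------------
X $    d $    output X → d
d $    d $    match 'd'
$      $      accept

The string is accepted.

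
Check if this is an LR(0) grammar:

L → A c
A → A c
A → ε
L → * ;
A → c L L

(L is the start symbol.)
No. Shift-reduce conflict between [A → .] and [A → . c L L]

A grammar is LR(0) if no state in the canonical LR(0) collection has:
  - both a shift item (dot before a terminal) and a complete item (shift-reduce conflict), or
  - two or more complete items (reduce-reduce conflict; the accept item [L' → L .] counts as a complete item here).

Augment with L' → L and build the canonical LR(0) collection (I0 = CLOSURE({[L' → . L]}), then GOTO on every symbol after a dot until no new states appear). It has 9 states:
  I0: { [A → . A c], [A → . c L L], [A → .], [L → . * ;], [L → . A c], [L' → . L] }  — shift, reduce
  I1: { [L → * . ;] }  — shift
  I2: { [A → A . c], [L → A . c] }  — shift
  I3: { [L' → L .] }  — accept
  I4: { [A → . A c], [A → . c L L], [A → .], [A → c . L L], [L → . * ;], [L → . A c] }  — shift, reduce
  I5: { [A → . A c], [A → . c L L], [A → .], [A → c L . L], [L → . * ;], [L → . A c] }  — shift, reduce
  I6: { [A → c L L .] }  — reduce
  I7: { [A → A c .], [L → A c .] }  — 2 reduces
  I8: { [L → * ; .] }  — reduce

Conflict in state I0:
  Shift-reduce conflict between [A → .] and [A → . c L L]
So the grammar is NOT LR(0).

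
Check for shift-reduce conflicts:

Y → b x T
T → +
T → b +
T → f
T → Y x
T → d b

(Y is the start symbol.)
A shift-reduce conflict occurs when an LR(0) state has both:
  - a complete (reduce) item [A → α .] (dot at the end), and
  - a shift item [B → β . c γ] (dot before a terminal).

Augment with Y' → Y and build the canonical LR(0) collection (I0 = CLOSURE({[Y' → . Y]}), then GOTO on every symbol after a dot until no new states appear). It has 13 states:
  I0: { [Y → . b x T], [Y' → . Y] }  — shift
  I1: { [Y' → Y .] }  — accept
  I2: { [Y → b . x T] }  — shift
  I3: { [T → . +], [T → . Y x], [T → . b +], [T → . d b], [T → . f], [Y → . b x T], [Y → b x . T] }  — shift
  I4: { [T → + .] }  — reduce
  I5: { [Y → b x T .] }  — reduce
  I6: { [T → Y . x] }  — shift
  I7: { [T → b . +], [Y → b . x T] }  — shift
  I8: { [T → d . b] }  — shift
  I9: { [T → f .] }  — reduce
  I10: { [T → d b .] }  — reduce
  I11: { [T → b + .] }  — reduce
  I12: { [T → Y x .] }  — reduce

No state contains both a complete item and a shift item.

Answer: No shift-reduce conflicts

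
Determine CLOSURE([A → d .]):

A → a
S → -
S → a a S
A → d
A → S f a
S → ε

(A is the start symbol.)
Start with: [A → d .]
The dot is at the end, so nothing is added.

CLOSURE = { [A → d .] }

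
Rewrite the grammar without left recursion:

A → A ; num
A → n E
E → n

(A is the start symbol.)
A → n E A'
A' → ; num A'
A' → ε
E → n

A is directly left-recursive. The standard transformation for
  A → A α₁ | ... | A α_m | β₁ | ... | β_n
is
  A  → β₁ A' | ... | β_n A'
  A' → α₁ A' | ... | α_m A' | ε

A → n E becomes A → n E A'
A → A ; num becomes A' → ; num A'
Add A' → ε

Productions for other non-terminals are unchanged:
  E → n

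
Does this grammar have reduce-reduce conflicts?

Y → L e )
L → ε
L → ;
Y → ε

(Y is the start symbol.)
Augment with Y' → Y and build the canonical LR(0) collection (I0 = CLOSURE({[Y' → . Y]}), then GOTO on every symbol after a dot until no new states appear). It has 6 states:
  I0: { [L → . ;], [L → .], [Y → . L e )], [Y → .], [Y' → . Y] }  — shift, 2 reduces
  I1: { [L → ; .] }  — reduce
  I2: { [Y → L . e )] }  — shift
  I3: { [Y' → Y .] }  — accept
  I4: { [Y → L e . )] }  — shift
  I5: { [Y → L e ) .] }  — reduce

I0 contains complete items [L → .], [Y → .] — reduce-reduce conflict.

Answer: Yes — I0: [L → .] vs [Y → .]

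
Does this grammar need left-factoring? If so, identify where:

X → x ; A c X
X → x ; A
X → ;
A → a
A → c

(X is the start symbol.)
Left-factoring is needed when two productions for the same non-terminal
share a common prefix on the right-hand side.

Productions for X:
  X → x ; A c X
  X → x ; A
  X → ;
Productions for A:
  A → a
  A → c

Found common prefix 'x ; A' in productions for X

Answer: Yes, X has productions with common prefix 'x ; A'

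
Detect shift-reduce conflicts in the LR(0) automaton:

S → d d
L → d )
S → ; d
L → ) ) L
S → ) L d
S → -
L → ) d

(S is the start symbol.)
Augment with S' → S and build the canonical LR(0) collection (I0 = CLOSURE({[S' → . S]}), then GOTO on every symbol after a dot until no new states appear). It has 16 states:
  I0: { [S → . ) L d], [S → . -], [S → . ; d], [S → . d d], [S' → . S] }  — shift
  I1: { [L → . ) ) L], [L → . ) d], [L → . d )], [S → ) . L d] }  — shift
  I2: { [S → - .] }  — reduce
  I3: { [S → ; . d] }  — shift
  I4: { [S' → S .] }  — accept
  I5: { [S → d . d] }  — shift
  I6: { [S → d d .] }  — reduce
  I7: { [S → ; d .] }  — reduce
  I8: { [L → ) . ) L], [L → ) . d] }  — shift
  I9: { [S → ) L . d] }  — shift
  I10: { [L → d . )] }  — shift
  I11: { [L → d ) .] }  — reduce
  I12: { [S → ) L d .] }  — reduce
  I13: { [L → ) ) . L], [L → . ) ) L], [L → . ) d], [L → . d )] }  — shift
  I14: { [L → ) d .] }  — reduce
  I15: { [L → ) ) L .] }  — reduce

No state contains both a complete item and a shift item.

Answer: No shift-reduce conflicts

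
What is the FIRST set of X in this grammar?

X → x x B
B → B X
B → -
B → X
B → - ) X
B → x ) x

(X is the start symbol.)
To compute FIRST(X), examine every production with X on the left-hand side, reading each right-hand side left to right until a non-nullable symbol is reached.

From X → x x B:
  - x is a terminal: add 'x' and stop

Collecting: FIRST(X) = { 'x' }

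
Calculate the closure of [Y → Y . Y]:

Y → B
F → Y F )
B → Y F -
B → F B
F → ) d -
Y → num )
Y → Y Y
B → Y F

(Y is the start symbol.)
To compute CLOSURE, for each item [A → α.Bβ] where B is a non-terminal, add [B → .γ] for all productions B → γ; repeat for the newly added items until nothing changes.

Start with: [Y → Y . Y]
  [Y → Y . Y] has the dot before Y: add [Y → . B], [Y → . num )], [Y → . Y Y]
  [Y → . B] has the dot before B: add [B → . Y F -], [B → . F B], [B → . Y F]
  [B → . F B] has the dot before F: add [F → . Y F )], [F → . ) d -]
No further items can be added.

CLOSURE = { [B → . F B], [B → . Y F -], [B → . Y F], [F → . ) d -], [F → . Y F )], [Y → . B], [Y → . Y Y], [Y → . num )], [Y → Y . Y] }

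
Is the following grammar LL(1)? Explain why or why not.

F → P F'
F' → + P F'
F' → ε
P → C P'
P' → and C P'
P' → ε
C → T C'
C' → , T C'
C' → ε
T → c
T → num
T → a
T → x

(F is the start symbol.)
Yes, the grammar is LL(1).

A grammar is LL(1) if for each non-terminal N with multiple productions, the predict sets of those productions are pairwise disjoint, where PREDICT(N → α) = (FIRST(α) \ {ε}) ∪ (FOLLOW(N) if α ⇒* ε).

Relevant sets:
  FOLLOW(F') = { $ }
  FOLLOW(P') = { $, '+' }
  FOLLOW(C') = { $, '+', 'and' }

For F':
  PREDICT(F' → '+' P F') = { '+' }
  PREDICT(F' → ε) = { $ }
For P':
  PREDICT(P' → and C P') = { 'and' }
  PREDICT(P' → ε) = { $, '+' }
For C':
  PREDICT(C' → ',' T C') = { ',' }
  PREDICT(C' → ε) = { $, '+', 'and' }
For T:
  PREDICT(T → c) = { 'c' }
  PREDICT(T → num) = { 'num' }
  PREDICT(T → a) = { 'a' }
  PREDICT(T → x) = { 'x' }
F, P, C have a single production, so nothing to check there.

All predict sets are disjoint. The grammar IS LL(1).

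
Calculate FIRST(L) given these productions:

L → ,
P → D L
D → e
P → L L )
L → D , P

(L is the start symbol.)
{ ',', 'e' }

FIRST sets of the other non-terminals involved (by the same procedure, iterated to a fixed point):
  FIRST(D) = { 'e' }

From L → ,:
  - ',' is a terminal: add ',' and stop
From L → D , P:
  - D is a non-terminal: add FIRST(D) \ {ε} = { 'e' }
    D is not nullable, so stop

Collecting: FIRST(L) = { ',', 'e' }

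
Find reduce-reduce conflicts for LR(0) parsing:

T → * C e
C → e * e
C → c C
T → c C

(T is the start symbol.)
Augment with T' → T and build the canonical LR(0) collection (I0 = CLOSURE({[T' → . T]}), then GOTO on every symbol after a dot until no new states appear). It has 12 states:
  I0: { [T → . * C e], [T → . c C], [T' → . T] }  — shift
  I1: { [C → . c C], [C → . e * e], [T → * . C e] }  — shift
  I2: { [T' → T .] }  — accept
  I3: { [C → . c C], [C → . e * e], [T → c . C] }  — shift
  I4: { [T → c C .] }  — reduce
  I5: { [C → . c C], [C → . e * e], [C → c . C] }  — shift
  I6: { [C → e . * e] }  — shift
  I7: { [C → e * . e] }  — shift
  I8: { [C → e * e .] }  — reduce
  I9: { [C → c C .] }  — reduce
  I10: { [T → * C . e] }  — shift
  I11: { [T → * C e .] }  — reduce

No state contains more than one complete item.

Answer: No reduce-reduce conflicts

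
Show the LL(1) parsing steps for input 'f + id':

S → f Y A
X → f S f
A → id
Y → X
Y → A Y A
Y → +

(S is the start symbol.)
LL(1) parsing maintains a stack (initially the start symbol over $) and the input. At each step: if the stack top is a terminal, match it against the current input token; if it is a non-terminal N, replace it with the RHS of M[N, lookahead] (the unique production whose predict set contains the lookahead).

Stack is shown with the top on the left.

Stack    Input     Action
-------------------------
S $      f + id $  output S → f Y A
f Y A $  f + id $  match 'f'
Y A $    + id $    output Y → +
+ A $    + id $    match '+'
A $      id $      output A → id
id $     id $      match 'id'
$        $         accept

The string is accepted.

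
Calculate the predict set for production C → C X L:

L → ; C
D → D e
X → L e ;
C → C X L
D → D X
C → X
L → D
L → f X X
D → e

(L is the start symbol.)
PREDICT(C → C X L) = (FIRST(RHS) \ {ε}) ∪ (FOLLOW(C) if ε ∈ FIRST(RHS), i.e. RHS ⇒* ε)
FIRST(C) = { ';', 'e', 'f' }
FIRST(C X L) = { ';', 'e', 'f' }
ε ∉ FIRST(C X L), so FOLLOW(C) is not added.
PREDICT(C → C X L) = { ';', 'e', 'f' }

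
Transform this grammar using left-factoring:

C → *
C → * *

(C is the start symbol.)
C → * C'
C' → ε
C' → *

Left-factoring transforms A → αβ₁ | αβ₂ into A → αA' and A' → β₁ | β₂
(α is the longest common prefix among the alternatives). Repeat until
no nonterminal has two alternatives with a common prefix.

Round 1: C has alternatives sharing prefix '*'. Introduce C': C → * C'
  Add: C' → ε
  Add: C' → *

No remaining common prefixes — done.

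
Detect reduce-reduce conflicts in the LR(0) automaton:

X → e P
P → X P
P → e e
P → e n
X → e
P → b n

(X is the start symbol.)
Augment with X' → X and build the canonical LR(0) collection (I0 = CLOSURE({[X' → . X]}), then GOTO on every symbol after a dot until no new states appear). It has 11 states:
  I0: { [X → . e P], [X → . e], [X' → . X] }  — shift
  I1: { [X' → X .] }  — accept
  I2: { [P → . X P], [P → . b n], [P → . e e], [P → . e n], [X → . e P], [X → . e], [X → e . P], [X → e .] }  — shift, reduce
  I3: { [X → e P .] }  — reduce
  I4: { [P → . X P], [P → . b n], [P → . e e], [P → . e n], [P → X . P], [X → . e P], [X → . e] }  — shift
  I5: { [P → b . n] }  — shift
  I6: { [P → . X P], [P → . b n], [P → . e e], [P → . e n], [P → e . e], [P → e . n], [X → . e P], [X → . e], [X → e . P], [X → e .] }  — shift, reduce
  I7: { [P → . X P], [P → . b n], [P → . e e], [P → . e n], [P → e . e], [P → e . n], [P → e e .], [X → . e P], [X → . e], [X → e . P], [X → e .] }  — shift, 2 reduces
  I8: { [P → e n .] }  — reduce
  I9: { [P → b n .] }  — reduce
  I10: { [P → X P .] }  — reduce

I7 contains complete items [P → e e .], [X → e .] — reduce-reduce conflict.

Answer: Yes — I7: [P → e e .] vs [X → e .]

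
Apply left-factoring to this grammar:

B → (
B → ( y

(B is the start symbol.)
B → ( B'
B' → ε
B' → y

Left-factoring transforms A → αβ₁ | αβ₂ into A → αA' and A' → β₁ | β₂
(α is the longest common prefix among the alternatives). Repeat until
no nonterminal has two alternatives with a common prefix.

Round 1: B has alternatives sharing prefix '('. Introduce B': B → ( B'
  Add: B' → ε
  Add: B' → y

No remaining common prefixes — done.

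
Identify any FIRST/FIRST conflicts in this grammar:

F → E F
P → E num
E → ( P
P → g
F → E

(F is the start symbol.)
Yes. F → E F / F → E on { '(' }

A FIRST/FIRST conflict occurs when two productions N → α and N → β for the same non-terminal have FIRST(α) ∩ FIRST(β) ≠ ∅ (with ε ∈ FIRST of a nullable right-hand side, so two nullable alternatives also conflict).

FIRST sets of the non-terminals at (or reachable through a nullable prefix from) the front of some alternative:
  FIRST(E) = { '(' }

Productions for F:
  F → E F: FIRST = { '(' }
  F → E: FIRST = { '(' }
Productions for P:
  P → E num: FIRST = { '(' }
  P → g: FIRST = { 'g' }
E has only one production, so no FIRST/FIRST conflict is possible there.

Conflict for F: F → E F and F → E
  Overlap: { '(' }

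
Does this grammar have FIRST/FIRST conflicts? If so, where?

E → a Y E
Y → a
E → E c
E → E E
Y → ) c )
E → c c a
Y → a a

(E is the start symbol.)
Yes. E → a Y E / E → E c on { 'a' }; E → a Y E / E → E E on { 'a' }; E → E c / E → E E on { 'a', 'c' }; E → E c / E → c c a on { 'c' }; E → E E / E → c c a on { 'c' }; Y → a / Y → a a on { 'a' }

A FIRST/FIRST conflict occurs when two productions N → α and N → β for the same non-terminal have FIRST(α) ∩ FIRST(β) ≠ ∅ (with ε ∈ FIRST of a nullable right-hand side, so two nullable alternatives also conflict).

FIRST sets of the non-terminals at (or reachable through a nullable prefix from) the front of some alternative:
  FIRST(E) = { 'a', 'c' }

Productions for E:
  E → a Y E: FIRST = { 'a' }
  E → E c: FIRST = { 'a', 'c' }
  E → E E: FIRST = { 'a', 'c' }
  E → c c a: FIRST = { 'c' }
Productions for Y:
  Y → a: FIRST = { 'a' }
  Y → ) c ): FIRST = { ')' }
  Y → a a: FIRST = { 'a' }

Conflict for E: E → a Y E and E → E c
  Overlap: { 'a' }
Conflict for E: E → a Y E and E → E E
  Overlap: { 'a' }
Conflict for E: E → E c and E → E E
  Overlap: { 'a', 'c' }
Conflict for E: E → E c and E → c c a
  Overlap: { 'c' }
Conflict for E: E → E E and E → c c a
  Overlap: { 'c' }
Conflict for Y: Y → a and Y → a a
  Overlap: { 'a' }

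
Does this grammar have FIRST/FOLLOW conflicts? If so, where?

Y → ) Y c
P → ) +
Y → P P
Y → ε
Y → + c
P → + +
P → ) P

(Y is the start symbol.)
A FIRST/FOLLOW conflict occurs when a non-terminal N has a nullable alternative N → β (β ⇒* ε) and another alternative N → α with FIRST(α) ∩ FOLLOW(N) ≠ ∅: on such a lookahead the parser cannot decide between expanding α and letting N vanish via β.

Nullable non-terminals: Y.
FIRST sets used below: FIRST(P) = { ')', '+' }

Y: nullable alternative(s) Y → ε; FOLLOW(Y) = { $, 'c' }
  Y → ) Y c: FIRST \ {ε} = { ')' } — disjoint from FOLLOW(Y)
  Y → P P: FIRST \ {ε} = { ')', '+' } — disjoint from FOLLOW(Y)
  Y → ε: FIRST \ {ε} = { } — this is the only nullable alternative, skip
  Y → + c: FIRST \ {ε} = { '+' } — disjoint from FOLLOW(Y)

P has no nullable alternative, so no FIRST/FOLLOW check is needed there.

No FIRST/FOLLOW conflicts found.

Answer: No FIRST/FOLLOW conflicts.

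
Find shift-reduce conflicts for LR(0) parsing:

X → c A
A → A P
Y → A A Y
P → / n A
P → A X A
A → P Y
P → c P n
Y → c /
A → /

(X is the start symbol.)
A shift-reduce conflict occurs when an LR(0) state has both:
  - a complete (reduce) item [A → α .] (dot at the end), and
  - a shift item [B → β . c γ] (dot before a terminal).

Augment with X' → X and build the canonical LR(0) collection (I0 = CLOSURE({[X' → . X]}), then GOTO on every symbol after a dot until no new states appear). It has 23 states:
  I0: { [X → . c A], [X' → . X] }  — shift
  I1: { [X' → X .] }  — accept
  I2: { [A → . /], [A → . A P], [A → . P Y], [P → . / n A], [P → . A X A], [P → . c P n], [X → c . A] }  — shift
  I3: { [A → / .], [P → / . n A] }  — shift, reduce
  I4: { [A → . /], [A → . A P], [A → . P Y], [A → A . P], [P → . / n A], [P → . A X A], [P → . c P n], [P → A . X A], [X → . c A], [X → c A .] }  — shift, reduce
  I5: { [A → . /], [A → . A P], [A → . P Y], [A → P . Y], [P → . / n A], [P → . A X A], [P → . c P n], [Y → . A A Y], [Y → . c /] }  — shift
  I6: { [A → . /], [A → . A P], [A → . P Y], [P → . / n A], [P → . A X A], [P → . c P n], [P → c . P n] }  — shift
  I7: { [A → . /], [A → . A P], [A → . P Y], [A → A . P], [P → . / n A], [P → . A X A], [P → . c P n], [P → A . X A], [X → . c A] }  — shift
  I8: { [A → . /], [A → . A P], [A → . P Y], [A → P . Y], [P → . / n A], [P → . A X A], [P → . c P n], [P → c P . n], [Y → . A A Y], [Y → . c /] }  — shift
  I9: { [A → . /], [A → . A P], [A → . P Y], [A → A . P], [P → . / n A], [P → . A X A], [P → . c P n], [P → A . X A], [X → . c A], [Y → A . A Y] }  — shift
  I10: { [A → P Y .] }  — reduce
  I11: { [A → . /], [A → . A P], [A → . P Y], [P → . / n A], [P → . A X A], [P → . c P n], [P → c . P n], [Y → c . /] }  — shift
  I12: { [P → c P n .] }  — reduce
  I13: { [A → / .], [P → / . n A], [Y → c / .] }  — shift, 2 reduces
  I14: { [A → . /], [A → . A P], [A → . P Y], [P → . / n A], [P → . A X A], [P → . c P n], [P → / n . A] }  — shift
  I15: { [A → . /], [A → . A P], [A → . P Y], [A → A . P], [P → . / n A], [P → . A X A], [P → . c P n], [P → / n A .], [P → A . X A], [X → . c A] }  — shift, reduce
  I16: { [A → . /], [A → . A P], [A → . P Y], [A → A P .], [A → P . Y], [P → . / n A], [P → . A X A], [P → . c P n], [Y → . A A Y], [Y → . c /] }  — shift, reduce
  I17: { [A → . /], [A → . A P], [A → . P Y], [P → . / n A], [P → . A X A], [P → . c P n], [P → A X . A] }  — shift
  I18: { [A → . /], [A → . A P], [A → . P Y], [P → . / n A], [P → . A X A], [P → . c P n], [P → c . P n], [X → c . A] }  — shift
  I19: { [A → . /], [A → . A P], [A → . P Y], [A → A . P], [P → . / n A], [P → . A X A], [P → . c P n], [P → A . X A], [P → A X A .], [X → . c A] }  — shift, reduce
  I20: { [A → . /], [A → . A P], [A → . P Y], [A → A . P], [P → . / n A], [P → . A X A], [P → . c P n], [P → A . X A], [X → . c A], [Y → . A A Y], [Y → . c /], [Y → A A . Y] }  — shift
  I21: { [Y → A A Y .] }  — reduce
  I22: { [A → . /], [A → . A P], [A → . P Y], [P → . / n A], [P → . A X A], [P → . c P n], [P → c . P n], [X → c . A], [Y → c . /] }  — shift

I3 contains reduce item [A → / .] and shift item [P → / . n A] — shift-reduce conflict.
I4 contains reduce item [X → c A .] and shift items [A → . /], [P → . / n A], [P → . c P n], [X → . c A] — shift-reduce conflict.
I13 contains reduce items [A → / .], [Y → c / .] and shift item [P → / . n A] — shift-reduce conflict.
I15 contains reduce item [P → / n A .] and shift items [A → . /], [P → . / n A], [P → . c P n], [X → . c A] — shift-reduce conflict.
I16 contains reduce item [A → A P .] and shift items [A → . /], [P → . / n A], [P → . c P n], [Y → . c /] — shift-reduce conflict.
I19 contains reduce item [P → A X A .] and shift items [A → . /], [P → . / n A], [P → . c P n], [X → . c A] — shift-reduce conflict.

Answer: Yes — I3: [A → / .] vs [P → / . n A]; I4: [X → c A .] vs [A → . /]; I13: [A → / .] vs [P → / . n A]; I15: [P → / n A .] vs [A → . /]; I16: [A → A P .] vs [A → . /]; I19: [P → A X A .] vs [A → . /]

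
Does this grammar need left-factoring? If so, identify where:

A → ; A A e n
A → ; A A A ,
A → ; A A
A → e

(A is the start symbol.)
Left-factoring is needed when two productions for the same non-terminal
share a common prefix on the right-hand side.

Productions for A:
  A → ; A A e n
  A → ; A A A ,
  A → ; A A
  A → e

Found common prefix '; A A' in productions for A

Answer: Yes, A has productions with common prefix '; A A'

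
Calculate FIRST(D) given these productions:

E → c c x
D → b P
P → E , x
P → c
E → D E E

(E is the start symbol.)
{ 'b' }

To compute FIRST(D), examine every production with D on the left-hand side, reading each right-hand side left to right until a non-nullable symbol is reached.

From D → b P:
  - b is a terminal: add 'b' and stop

Collecting: FIRST(D) = { 'b' }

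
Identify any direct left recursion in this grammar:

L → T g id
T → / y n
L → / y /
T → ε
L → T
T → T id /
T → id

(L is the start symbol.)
Yes, T is left-recursive

L → T g id: starts with T
T → / y n: starts with '/'
L → / y /: starts with '/'
T → ε: starts with ε
L → T: starts with T
T → T id /: LEFT RECURSIVE (starts with T)
T → id: starts with id

The grammar has direct left recursion on: T.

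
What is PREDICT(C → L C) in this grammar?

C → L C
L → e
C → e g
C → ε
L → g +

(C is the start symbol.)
{ 'e', 'g' }

PREDICT(C → L C) = (FIRST(RHS) \ {ε}) ∪ (FOLLOW(C) if ε ∈ FIRST(RHS), i.e. RHS ⇒* ε)
FIRST(L) = { 'e', 'g' }
FIRST(L C) = { 'e', 'g' }
ε ∉ FIRST(L C), so FOLLOW(C) is not added.
PREDICT(C → L C) = { 'e', 'g' }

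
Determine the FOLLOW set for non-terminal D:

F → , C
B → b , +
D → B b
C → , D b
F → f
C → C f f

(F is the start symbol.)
{ 'b' }

To compute FOLLOW(D), find every occurrence of D on a right-hand side N → α D β: add FIRST(β) \ {ε}, and if β is empty or nullable also add FOLLOW(N). Iterate to a fixed point.

In C → , D b: D is followed by b, add FIRST(b) \ {ε} = { 'b' }

Taking the union: FOLLOW(D) = { 'b' }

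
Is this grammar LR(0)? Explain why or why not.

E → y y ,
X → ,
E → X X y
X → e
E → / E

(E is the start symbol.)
A grammar is LR(0) if no state in the canonical LR(0) collection has:
  - both a shift item (dot before a terminal) and a complete item (shift-reduce conflict), or
  - two or more complete items (reduce-reduce conflict; the accept item [E' → E .] counts as a complete item here).

Augment with E' → E and build the canonical LR(0) collection (I0 = CLOSURE({[E' → . E]}), then GOTO on every symbol after a dot until no new states appear). It has 12 states:
  I0: { [E → . / E], [E → . X X y], [E → . y y ,], [E' → . E], [X → . ,], [X → . e] }  — shift
  I1: { [X → , .] }  — reduce
  I2: { [E → . / E], [E → . X X y], [E → . y y ,], [E → / . E], [X → . ,], [X → . e] }  — shift
  I3: { [E' → E .] }  — accept
  I4: { [E → X . X y], [X → . ,], [X → . e] }  — shift
  I5: { [X → e .] }  — reduce
  I6: { [E → y . y ,] }  — shift
  I7: { [E → y y . ,] }  — shift
  I8: { [E → y y , .] }  — reduce
  I9: { [E → X X . y] }  — shift
  I10: { [E → X X y .] }  — reduce
  I11: { [E → / E .] }  — reduce

Every state is either a pure shift/goto state or contains exactly one complete item and nothing to shift — no conflicts. The grammar is LR(0).

Answer: Yes, the grammar is LR(0)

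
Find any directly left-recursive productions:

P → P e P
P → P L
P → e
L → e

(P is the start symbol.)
P → P e P: LEFT RECURSIVE (starts with P)
P → P L: LEFT RECURSIVE (starts with P)
P → e: starts with e
L → e: starts with e

The grammar has direct left recursion on: P.

Answer: Yes, P is left-recursive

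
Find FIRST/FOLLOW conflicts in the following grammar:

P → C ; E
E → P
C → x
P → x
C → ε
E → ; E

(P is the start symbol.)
No FIRST/FOLLOW conflicts.

A FIRST/FOLLOW conflict occurs when a non-terminal N has a nullable alternative N → β (β ⇒* ε) and another alternative N → α with FIRST(α) ∩ FOLLOW(N) ≠ ∅: on such a lookahead the parser cannot decide between expanding α and letting N vanish via β.

Nullable non-terminals: C.

C: nullable alternative(s) C → ε; FOLLOW(C) = { ';' }
  C → x: FIRST \ {ε} = { 'x' } — disjoint from FOLLOW(C)
  C → ε: FIRST \ {ε} = { } — this is the only nullable alternative, skip

E, P have no nullable alternative, so no FIRST/FOLLOW check is needed there.

No FIRST/FOLLOW conflicts found.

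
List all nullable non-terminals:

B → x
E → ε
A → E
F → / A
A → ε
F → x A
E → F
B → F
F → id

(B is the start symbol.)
{ 'A', 'E' }

A non-terminal is nullable if it can derive ε (the empty string): either it has an ε-production, or it has a production whose right-hand side consists entirely of nullable non-terminals.

ε-productions: E → ε, A → ε
So E, A are immediately nullable.
No further non-terminal can be added: every production for the remaining non-terminals contains a terminal or a non-nullable non-terminal.
Nullable = { 'A', 'E' }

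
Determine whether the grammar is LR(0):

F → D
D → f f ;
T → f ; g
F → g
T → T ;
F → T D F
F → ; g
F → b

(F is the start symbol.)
Yes, the grammar is LR(0)

Augment with F' → F and build the canonical LR(0) collection (I0 = CLOSURE({[F' → . F]}), then GOTO on every symbol after a dot until no new states appear). It has 17 states:
  I0: { [D → . f f ;], [F → . ; g], [F → . D], [F → . T D F], [F → . b], [F → . g], [F' → . F], [T → . T ;], [T → . f ; g] }  — shift
  I1: { [F → ; . g] }  — shift
  I2: { [F → D .] }  — reduce
  I3: { [F' → F .] }  — accept
  I4: { [D → . f f ;], [F → T . D F], [T → T . ;] }  — shift
  I5: { [F → b .] }  — reduce
  I6: { [D → f . f ;], [T → f . ; g] }  — shift
  I7: { [F → g .] }  — reduce
  I8: { [T → f ; . g] }  — shift
  I9: { [D → f f . ;] }  — shift
  I10: { [D → f f ; .] }  — reduce
  I11: { [T → f ; g .] }  — reduce
  I12: { [T → T ; .] }  — reduce
  I13: { [D → . f f ;], [F → . ; g], [F → . D], [F → . T D F], [F → . b], [F → . g], [F → T D . F], [T → . T ;], [T → . f ; g] }  — shift
  I14: { [D → f . f ;] }  — shift
  I15: { [F → T D F .] }  — reduce
  I16: { [F → ; g .] }  — reduce

Every state is either a pure shift/goto state or contains exactly one complete item and nothing to shift — no conflicts. The grammar is LR(0).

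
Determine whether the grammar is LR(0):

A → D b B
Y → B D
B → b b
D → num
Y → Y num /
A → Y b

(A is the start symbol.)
A grammar is LR(0) if no state in the canonical LR(0) collection has:
  - both a shift item (dot before a terminal) and a complete item (shift-reduce conflict), or
  - two or more complete items (reduce-reduce conflict; the accept item [A' → A .] counts as a complete item here).

Augment with A' → A and build the canonical LR(0) collection (I0 = CLOSURE({[A' → . A]}), then GOTO on every symbol after a dot until no new states appear). It has 14 states:
  I0: { [A → . D b B], [A → . Y b], [A' → . A], [B → . b b], [D → . num], [Y → . B D], [Y → . Y num /] }  — shift
  I1: { [A' → A .] }  — accept
  I2: { [D → . num], [Y → B . D] }  — shift
  I3: { [A → D . b B] }  — shift
  I4: { [A → Y . b], [Y → Y . num /] }  — shift
  I5: { [B → b . b] }  — shift
  I6: { [D → num .] }  — reduce
  I7: { [B → b b .] }  — reduce
  I8: { [A → Y b .] }  — reduce
  I9: { [Y → Y num . /] }  — shift
  I10: { [Y → Y num / .] }  — reduce
  I11: { [A → D b . B], [B → . b b] }  — shift
  I12: { [A → D b B .] }  — reduce
  I13: { [Y → B D .] }  — reduce

Every state is either a pure shift/goto state or contains exactly one complete item and nothing to shift — no conflicts. The grammar is LR(0).

Answer: Yes, the grammar is LR(0)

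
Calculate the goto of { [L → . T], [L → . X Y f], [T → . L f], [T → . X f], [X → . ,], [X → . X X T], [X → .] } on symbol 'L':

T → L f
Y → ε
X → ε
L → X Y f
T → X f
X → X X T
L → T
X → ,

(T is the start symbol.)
{ [T → L . f] }

GOTO(I, 'L') = CLOSURE({ [A → αX.β] : [A → α.Xβ] ∈ I, X = 'L' })

Items with dot before 'L', with the dot advanced:
  [T → . L f] → [T → L . f]
Closure adds nothing (no advanced item has the dot before a non-terminal).

GOTO = { [T → L . f] }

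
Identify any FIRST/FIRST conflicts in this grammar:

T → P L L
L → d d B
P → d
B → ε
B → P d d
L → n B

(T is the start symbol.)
No FIRST/FIRST conflicts.

A FIRST/FIRST conflict occurs when two productions N → α and N → β for the same non-terminal have FIRST(α) ∩ FIRST(β) ≠ ∅ (with ε ∈ FIRST of a nullable right-hand side, so two nullable alternatives also conflict).

FIRST sets of the non-terminals at (or reachable through a nullable prefix from) the front of some alternative:
  FIRST(P) = { 'd' }

Productions for L:
  L → d d B: FIRST = { 'd' }
  L → n B: FIRST = { 'n' }
Productions for B:
  B → ε: FIRST = { ε }
  B → P d d: FIRST = { 'd' }
T, P have only one production, so no FIRST/FIRST conflict is possible there.

All alternatives of each non-terminal have pairwise disjoint FIRST sets.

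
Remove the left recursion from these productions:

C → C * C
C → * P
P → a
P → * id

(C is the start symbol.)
C → * P C'
C' → * C C'
C' → ε
P → a
P → * id

C is directly left-recursive. The standard transformation for
  A → A α₁ | ... | A α_m | β₁ | ... | β_n
is
  A  → β₁ A' | ... | β_n A'
  A' → α₁ A' | ... | α_m A' | ε

C → * P becomes C → * P C'
C → C * C becomes C' → * C C'
Add C' → ε

Productions for other non-terminals are unchanged:
  P → a
  P → * id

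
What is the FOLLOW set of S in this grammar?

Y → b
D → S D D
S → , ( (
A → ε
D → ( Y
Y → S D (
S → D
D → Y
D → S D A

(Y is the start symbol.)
{ '(', ',', 'b' }

To compute FOLLOW(S), find every occurrence of S on a right-hand side N → α S β: add FIRST(β) \ {ε}, and if β is empty or nullable also add FOLLOW(N). Iterate to a fixed point.

In D → S D D: S is followed by D D, add FIRST(D D) \ {ε} = { '(', ',', 'b' }
In Y → S D (: S is followed by D '(', add FIRST(D '(') \ {ε} = { '(', ',', 'b' }
In D → S D A: S is followed by D A, add FIRST(D A) \ {ε} = { '(', ',', 'b' }

Taking the union: FOLLOW(S) = { '(', ',', 'b' }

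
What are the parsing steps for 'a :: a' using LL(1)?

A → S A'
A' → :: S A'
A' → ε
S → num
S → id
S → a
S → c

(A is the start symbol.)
LL(1) parsing maintains a stack (initially the start symbol over $) and the input. At each step: if the stack top is a terminal, match it against the current input token; if it is a non-terminal N, replace it with the RHS of M[N, lookahead] (the unique production whose predict set contains the lookahead).

Stack is shown with the top on the left.

Stack      Input     Action
---------------------------
A $        a :: a $  output A → S A'
S A' $     a :: a $  output S → a
a A' $     a :: a $  match 'a'
A' $       :: a $    output A' → :: S A'
:: S A' $  :: a $    match '::'
S A' $     a $       output S → a
a A' $     a $       match 'a'
A' $       $         output A' → ε
$          $         accept

The string is accepted.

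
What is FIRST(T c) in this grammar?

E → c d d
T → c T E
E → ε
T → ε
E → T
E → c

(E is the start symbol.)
FIRST sets of the non-terminals involved (from the grammar, by fixed-point iteration):
  FIRST(T) = { 'c', ε }

To compute FIRST(T c), process the symbols left to right:
Symbol T is a non-terminal. Add FIRST(T) \ {ε} = { 'c' }
T is nullable (ε ∈ FIRST(T)), continue to the next symbol.
Symbol c is a terminal. Add 'c' and stop.
FIRST(T c) = { 'c' }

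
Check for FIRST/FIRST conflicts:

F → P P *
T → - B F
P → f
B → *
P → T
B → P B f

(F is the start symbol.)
No FIRST/FIRST conflicts.

A FIRST/FIRST conflict occurs when two productions N → α and N → β for the same non-terminal have FIRST(α) ∩ FIRST(β) ≠ ∅ (with ε ∈ FIRST of a nullable right-hand side, so two nullable alternatives also conflict).

FIRST sets of the non-terminals at (or reachable through a nullable prefix from) the front of some alternative:
  FIRST(T) = { '-' }
  FIRST(P) = { '-', 'f' }

Productions for P:
  P → f: FIRST = { 'f' }
  P → T: FIRST = { '-' }
Productions for B:
  B → *: FIRST = { '*' }
  B → P B f: FIRST = { '-', 'f' }
F, T have only one production, so no FIRST/FIRST conflict is possible there.

All alternatives of each non-terminal have pairwise disjoint FIRST sets.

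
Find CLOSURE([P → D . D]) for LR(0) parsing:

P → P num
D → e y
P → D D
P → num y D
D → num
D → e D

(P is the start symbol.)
To compute CLOSURE, for each item [A → α.Bβ] where B is a non-terminal, add [B → .γ] for all productions B → γ; repeat for the newly added items until nothing changes.

Start with: [P → D . D]
  [P → D . D] has the dot before D: add [D → . e y], [D → . num], [D → . e D]
No further items can be added.

CLOSURE = { [D → . e D], [D → . e y], [D → . num], [P → D . D] }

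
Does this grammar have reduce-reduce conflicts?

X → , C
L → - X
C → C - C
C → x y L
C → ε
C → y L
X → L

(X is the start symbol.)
A reduce-reduce conflict occurs when an LR(0) state has two complete items [A → α .] and [B → β .] — both call for a reduction, and with no lookahead the parser cannot choose between them.

Augment with X' → X and build the canonical LR(0) collection (I0 = CLOSURE({[X' → . X]}), then GOTO on every symbol after a dot until no new states appear). It has 14 states:
  I0: { [L → . - X], [X → . , C], [X → . L], [X' → . X] }  — shift
  I1: { [C → . C - C], [C → . x y L], [C → . y L], [C → .], [X → , . C] }  — shift, reduce
  I2: { [L → - . X], [L → . - X], [X → . , C], [X → . L] }  — shift
  I3: { [X → L .] }  — reduce
  I4: { [X' → X .] }  — accept
  I5: { [L → - X .] }  — reduce
  I6: { [C → C . - C], [X → , C .] }  — shift, reduce
  I7: { [C → x . y L] }  — shift
  I8: { [C → y . L], [L → . - X] }  — shift
  I9: { [C → y L .] }  — reduce
  I10: { [C → x y . L], [L → . - X] }  — shift
  I11: { [C → x y L .] }  — reduce
  I12: { [C → . C - C], [C → . x y L], [C → . y L], [C → .], [C → C - . C] }  — shift, reduce
  I13: { [C → C - C .], [C → C . - C] }  — shift, reduce

No state contains more than one complete item.

Answer: No reduce-reduce conflicts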